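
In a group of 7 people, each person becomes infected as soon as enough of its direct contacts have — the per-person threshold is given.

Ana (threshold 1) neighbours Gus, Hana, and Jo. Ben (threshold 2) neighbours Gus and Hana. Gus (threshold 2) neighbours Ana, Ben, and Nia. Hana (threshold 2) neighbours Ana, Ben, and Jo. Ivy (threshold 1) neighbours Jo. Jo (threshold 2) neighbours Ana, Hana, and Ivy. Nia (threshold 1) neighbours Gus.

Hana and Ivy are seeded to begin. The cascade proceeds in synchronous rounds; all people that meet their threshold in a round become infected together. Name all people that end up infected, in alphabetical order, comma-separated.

Ana, Hana, Ivy, Jo

Round 1 — Hana, Ivy become infected (initial).
Round 2 — checking thresholds:
  Ana: 1 of 3 neighbours ≥ 1, becomes infected.
  Ben: 1 of 2 neighbours < 2, below threshold.
  Jo: 2 of 3 neighbours ≥ 2, becomes infected.
Round 3 — no new infections; cascade stops.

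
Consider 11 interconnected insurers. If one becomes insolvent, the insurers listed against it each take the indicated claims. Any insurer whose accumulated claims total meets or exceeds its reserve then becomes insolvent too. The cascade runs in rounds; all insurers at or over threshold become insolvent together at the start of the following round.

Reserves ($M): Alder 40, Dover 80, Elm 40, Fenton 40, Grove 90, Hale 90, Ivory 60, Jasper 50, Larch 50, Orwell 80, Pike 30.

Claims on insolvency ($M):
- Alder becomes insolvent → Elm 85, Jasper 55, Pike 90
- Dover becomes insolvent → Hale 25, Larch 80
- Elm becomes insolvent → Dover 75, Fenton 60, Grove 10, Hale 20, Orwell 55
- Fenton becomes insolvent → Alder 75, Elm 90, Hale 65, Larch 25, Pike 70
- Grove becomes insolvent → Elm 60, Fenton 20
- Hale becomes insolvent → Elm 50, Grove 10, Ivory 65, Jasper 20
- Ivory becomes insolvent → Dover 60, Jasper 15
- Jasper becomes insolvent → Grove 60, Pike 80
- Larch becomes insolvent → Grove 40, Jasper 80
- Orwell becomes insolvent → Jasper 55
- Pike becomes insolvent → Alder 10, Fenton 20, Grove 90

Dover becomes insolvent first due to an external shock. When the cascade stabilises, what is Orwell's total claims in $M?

55

Round 1 — Dover becomes insolvent (initial).
  Hale: +25 → 25 < 90
  Larch: +80 → 80 ≥ 50
Round 2 — Larch becomes insolvent.
  Grove: +40 → 40 < 90
  Jasper: +80 → 80 ≥ 50
Round 3 — Jasper becomes insolvent.
  Grove: +60 → 100 ≥ 90
  Pike: +80 → 80 ≥ 30
Round 4 — Grove, Pike become insolvent.
  Alder: +10 → 10 < 40
  Elm: +60 → 60 ≥ 40
  Fenton: +20+20 → 40 ≥ 40
Round 5 — Elm, Fenton become insolvent.
  Alder: +75 → 85 ≥ 40
  Hale: +20+65 → 110 ≥ 90
  Orwell: +55 → 55 < 80
Round 6 — Alder, Hale become insolvent.
  Ivory: +65 → 65 ≥ 60
Round 7 — Ivory becomes insolvent.
No further insolvencies.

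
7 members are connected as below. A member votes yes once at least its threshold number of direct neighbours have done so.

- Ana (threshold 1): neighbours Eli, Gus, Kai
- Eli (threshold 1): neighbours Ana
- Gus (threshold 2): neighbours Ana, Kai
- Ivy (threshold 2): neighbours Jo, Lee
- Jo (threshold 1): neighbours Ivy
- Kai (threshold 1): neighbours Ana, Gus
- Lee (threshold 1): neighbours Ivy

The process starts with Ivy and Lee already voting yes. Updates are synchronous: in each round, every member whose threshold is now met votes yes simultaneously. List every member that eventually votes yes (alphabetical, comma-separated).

Ivy, Jo, Lee

Round 1 — Ivy, Lee vote yes (initial).
Round 2 — checking thresholds:
  Jo: 1 of 1 neighbours ≥ 1, votes yes.
Round 3 — no new yes votes; cascade stops.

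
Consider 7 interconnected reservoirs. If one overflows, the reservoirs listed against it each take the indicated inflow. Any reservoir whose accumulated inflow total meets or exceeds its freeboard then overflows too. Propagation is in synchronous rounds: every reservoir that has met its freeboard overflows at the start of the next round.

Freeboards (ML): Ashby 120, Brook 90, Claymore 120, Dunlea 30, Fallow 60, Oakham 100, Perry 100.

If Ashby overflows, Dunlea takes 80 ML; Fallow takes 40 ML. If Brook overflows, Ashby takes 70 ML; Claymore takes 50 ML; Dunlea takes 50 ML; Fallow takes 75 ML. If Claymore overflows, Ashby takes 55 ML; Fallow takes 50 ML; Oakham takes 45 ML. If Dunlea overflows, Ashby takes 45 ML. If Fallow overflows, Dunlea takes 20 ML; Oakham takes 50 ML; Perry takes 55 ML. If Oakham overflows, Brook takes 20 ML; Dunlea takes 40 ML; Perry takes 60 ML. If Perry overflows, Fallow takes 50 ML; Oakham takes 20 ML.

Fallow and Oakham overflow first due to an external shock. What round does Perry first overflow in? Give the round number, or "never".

2

Round 1 — Fallow, Oakham overflow (initial).
  Brook: +20 → 20 < 90
  Dunlea: +20+40 → 60 ≥ 30
  Perry: +55+60 → 115 ≥ 100
Round 2 — Dunlea, Perry overflow.
  Ashby: +45 → 45 < 120
No further overflows.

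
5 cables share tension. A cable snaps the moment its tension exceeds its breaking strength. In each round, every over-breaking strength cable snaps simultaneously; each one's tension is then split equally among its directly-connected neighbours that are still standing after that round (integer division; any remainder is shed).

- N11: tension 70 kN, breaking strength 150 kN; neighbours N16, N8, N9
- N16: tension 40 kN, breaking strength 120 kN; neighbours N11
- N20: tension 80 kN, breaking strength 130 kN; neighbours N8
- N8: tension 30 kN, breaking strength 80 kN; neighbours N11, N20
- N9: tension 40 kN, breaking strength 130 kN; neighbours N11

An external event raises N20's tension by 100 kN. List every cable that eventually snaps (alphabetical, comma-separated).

N11, N16, N20, N8, N9

Round 1 — N20 at 180 > 130. N20 snaps.
  N20 sheds 180 kN to N8: 180 each.
    N8: 30+180 = 210 > 80
Round 2 — N8 snaps.
  N8 sheds 210 kN to N11: 210 each.
    N11: 70+210 = 280 > 150
Round 3 — N11 snaps.
  N11 sheds 280 kN to N16, N9: 140 each.
    N16: 40+140 = 180 > 120
    N9: 40+140 = 180 > 130
Round 4 — N16, N9 snap.
  N16 sheds 180 kN: no online neighbours, lost.
  N9 sheds 180 kN: no online neighbours, lost.
No further breaks.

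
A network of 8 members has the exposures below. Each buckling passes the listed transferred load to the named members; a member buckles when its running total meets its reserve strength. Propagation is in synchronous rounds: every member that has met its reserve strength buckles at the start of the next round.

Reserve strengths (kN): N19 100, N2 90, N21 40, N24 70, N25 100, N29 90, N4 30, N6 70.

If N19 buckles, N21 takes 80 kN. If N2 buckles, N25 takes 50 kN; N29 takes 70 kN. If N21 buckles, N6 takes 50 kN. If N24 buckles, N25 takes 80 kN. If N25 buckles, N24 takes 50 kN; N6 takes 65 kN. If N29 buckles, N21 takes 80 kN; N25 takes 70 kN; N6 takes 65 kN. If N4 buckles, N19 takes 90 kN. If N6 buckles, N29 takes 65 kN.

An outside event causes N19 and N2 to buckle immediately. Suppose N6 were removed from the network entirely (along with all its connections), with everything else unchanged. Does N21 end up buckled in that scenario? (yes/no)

With N6 removed:
Round 1 — N19, N2 buckle (initial).
  N21: +80 → 80 ≥ 40
  N25: +50 → 50 < 100
  N29: +70 → 70 < 90
Round 2 — N21 buckles.
No further bucklings.

yes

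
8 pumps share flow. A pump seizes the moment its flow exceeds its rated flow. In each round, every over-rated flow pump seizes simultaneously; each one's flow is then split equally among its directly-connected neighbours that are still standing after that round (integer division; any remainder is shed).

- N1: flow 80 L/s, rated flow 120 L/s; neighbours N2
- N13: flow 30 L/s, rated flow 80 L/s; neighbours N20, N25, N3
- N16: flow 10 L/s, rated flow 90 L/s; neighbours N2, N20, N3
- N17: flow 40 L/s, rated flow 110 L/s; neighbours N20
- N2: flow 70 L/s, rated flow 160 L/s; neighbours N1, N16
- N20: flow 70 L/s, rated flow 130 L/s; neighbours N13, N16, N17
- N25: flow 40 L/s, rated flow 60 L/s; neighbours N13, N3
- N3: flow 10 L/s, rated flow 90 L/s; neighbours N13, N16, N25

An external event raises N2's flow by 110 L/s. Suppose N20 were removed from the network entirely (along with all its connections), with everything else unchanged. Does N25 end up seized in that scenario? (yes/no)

With N20 removed:
Round 1 — N2 at 180 > 160. N2 seizes.
  N2 sheds 180 L/s to N1, N16: 90 each.
    N1: 80+90 = 170 > 120
    N16: 10+90 = 100 > 90
Round 2 — N1, N16 seize.
  N1 sheds 170 L/s: no online neighbours, lost.
  N16 sheds 100 L/s to N3: 100 each.
    N3: 10+100 = 110 > 90
Round 3 — N3 seizes.
  N3 sheds 110 L/s to N13, N25: 55 each.
    N13: 30+55 = 85 > 80
    N25: 40+55 = 95 > 60
Round 4 — N13, N25 seize.
  N13 sheds 85 L/s: no online neighbours, lost.
  N25 sheds 95 L/s: no online neighbours, lost.
No further seizures.

yes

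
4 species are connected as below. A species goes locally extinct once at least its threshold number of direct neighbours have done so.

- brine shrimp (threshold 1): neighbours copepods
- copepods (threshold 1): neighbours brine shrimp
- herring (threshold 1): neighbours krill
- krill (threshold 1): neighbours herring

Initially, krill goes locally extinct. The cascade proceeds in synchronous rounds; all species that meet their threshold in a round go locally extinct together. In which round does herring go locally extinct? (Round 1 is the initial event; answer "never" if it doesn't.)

Round 1 — krill goes locally extinct (initial).
Round 2 — checking thresholds:
  herring: 1 of 1 neighbours ≥ 1, goes locally extinct.
Round 3 — no new extinctions; cascade stops.

2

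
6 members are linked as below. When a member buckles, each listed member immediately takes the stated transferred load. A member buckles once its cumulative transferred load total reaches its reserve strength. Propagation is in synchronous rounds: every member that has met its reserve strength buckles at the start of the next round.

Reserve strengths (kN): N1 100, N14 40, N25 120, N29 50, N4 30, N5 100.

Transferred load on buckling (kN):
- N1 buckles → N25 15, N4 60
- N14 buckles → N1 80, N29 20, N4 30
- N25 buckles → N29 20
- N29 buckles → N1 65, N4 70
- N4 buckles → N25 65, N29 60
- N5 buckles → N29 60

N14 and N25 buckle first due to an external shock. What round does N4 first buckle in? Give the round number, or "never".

Round 1 — N14, N25 buckle (initial).
  N1: +80 → 80 < 100
  N29: +20+20 → 40 < 50
  N4: +30 → 30 ≥ 30
Round 2 — N4 buckles.
  N29: +60 → 100 ≥ 50
Round 3 — N29 buckles.
  N1: +65 → 145 ≥ 100
Round 4 — N1 buckles.
No further bucklings.

2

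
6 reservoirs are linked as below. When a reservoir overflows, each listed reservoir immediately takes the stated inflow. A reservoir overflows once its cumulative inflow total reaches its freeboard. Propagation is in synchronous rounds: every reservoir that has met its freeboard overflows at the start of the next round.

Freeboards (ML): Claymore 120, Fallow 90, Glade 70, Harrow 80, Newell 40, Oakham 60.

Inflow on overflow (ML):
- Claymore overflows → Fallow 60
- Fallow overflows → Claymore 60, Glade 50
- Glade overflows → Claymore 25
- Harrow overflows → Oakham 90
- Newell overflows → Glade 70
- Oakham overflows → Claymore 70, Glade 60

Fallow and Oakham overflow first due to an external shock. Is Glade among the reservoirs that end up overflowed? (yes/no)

Round 1 — Fallow, Oakham overflow (initial).
  Claymore: +60+70 → 130 ≥ 120
  Glade: +50+60 → 110 ≥ 70
Round 2 — Claymore, Glade overflow.
No further overflows.

yes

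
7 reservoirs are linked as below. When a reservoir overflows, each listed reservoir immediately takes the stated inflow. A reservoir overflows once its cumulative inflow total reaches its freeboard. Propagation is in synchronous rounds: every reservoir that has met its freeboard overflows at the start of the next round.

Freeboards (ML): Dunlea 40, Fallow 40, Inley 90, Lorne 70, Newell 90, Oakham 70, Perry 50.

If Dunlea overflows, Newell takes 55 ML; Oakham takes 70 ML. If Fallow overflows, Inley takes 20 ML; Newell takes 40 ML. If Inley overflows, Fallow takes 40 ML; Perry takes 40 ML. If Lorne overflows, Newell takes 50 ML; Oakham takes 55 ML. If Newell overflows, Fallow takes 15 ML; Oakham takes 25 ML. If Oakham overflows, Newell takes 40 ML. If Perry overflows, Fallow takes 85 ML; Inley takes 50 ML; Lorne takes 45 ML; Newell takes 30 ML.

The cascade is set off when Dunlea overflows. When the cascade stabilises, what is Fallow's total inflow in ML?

Round 1 — Dunlea overflows (initial).
  Newell: +55 → 55 < 90
  Oakham: +70 → 70 ≥ 70
Round 2 — Oakham overflows.
  Newell: +40 → 95 ≥ 90
Round 3 — Newell overflows.
  Fallow: +15 → 15 < 40
No further overflows.

15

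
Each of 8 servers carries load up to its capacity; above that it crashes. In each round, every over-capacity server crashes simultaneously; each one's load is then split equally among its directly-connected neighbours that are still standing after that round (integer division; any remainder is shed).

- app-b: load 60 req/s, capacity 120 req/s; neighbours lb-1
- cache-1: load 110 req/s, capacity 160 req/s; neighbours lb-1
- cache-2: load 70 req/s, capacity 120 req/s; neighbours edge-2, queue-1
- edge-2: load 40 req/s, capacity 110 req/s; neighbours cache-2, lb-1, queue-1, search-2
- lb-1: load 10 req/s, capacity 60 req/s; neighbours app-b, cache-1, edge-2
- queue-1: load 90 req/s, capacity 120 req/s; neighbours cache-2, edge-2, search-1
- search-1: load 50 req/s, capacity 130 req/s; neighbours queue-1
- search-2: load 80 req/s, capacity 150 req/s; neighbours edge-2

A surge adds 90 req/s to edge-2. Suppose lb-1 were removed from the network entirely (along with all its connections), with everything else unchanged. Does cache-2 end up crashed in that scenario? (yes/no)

yes

With lb-1 removed:
Round 1 — edge-2 at 130 > 110. edge-2 crashes.
  edge-2 sheds 130 req/s to cache-2, queue-1, search-2: 43 each (1 lost).
    cache-2: 70+43 = 113 ≤ 120
    queue-1: 90+43 = 133 > 120
    search-2: 80+43 = 123 ≤ 150
Round 2 — queue-1 crashes.
  queue-1 sheds 133 req/s to cache-2, search-1: 66 each (1 lost).
    cache-2: 113+66 = 179 > 120
    search-1: 50+66 = 116 ≤ 130
Round 3 — cache-2 crashes.
  cache-2 sheds 179 req/s: no online neighbours, lost.
No further crashes.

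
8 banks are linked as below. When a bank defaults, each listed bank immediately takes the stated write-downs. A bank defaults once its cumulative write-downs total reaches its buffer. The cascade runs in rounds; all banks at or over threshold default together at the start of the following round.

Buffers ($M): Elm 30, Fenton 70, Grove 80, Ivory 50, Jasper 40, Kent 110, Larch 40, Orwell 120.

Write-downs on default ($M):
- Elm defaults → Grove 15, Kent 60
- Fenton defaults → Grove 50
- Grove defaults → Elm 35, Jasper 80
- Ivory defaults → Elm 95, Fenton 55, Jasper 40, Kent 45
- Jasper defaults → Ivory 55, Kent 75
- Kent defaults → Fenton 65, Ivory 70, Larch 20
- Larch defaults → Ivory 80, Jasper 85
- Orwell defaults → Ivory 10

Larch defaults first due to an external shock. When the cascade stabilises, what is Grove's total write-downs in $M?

Round 1 — Larch defaults (initial).
  Ivory: +80 → 80 ≥ 50
  Jasper: +85 → 85 ≥ 40
Round 2 — Ivory, Jasper default.
  Elm: +95 → 95 ≥ 30
  Fenton: +55 → 55 < 70
  Kent: +45+75 → 120 ≥ 110
Round 3 — Elm, Kent default.
  Fenton: +65 → 120 ≥ 70
  Grove: +15 → 15 < 80
Round 4 — Fenton defaults.
  Grove: +50 → 65 < 80
No further defaults.

65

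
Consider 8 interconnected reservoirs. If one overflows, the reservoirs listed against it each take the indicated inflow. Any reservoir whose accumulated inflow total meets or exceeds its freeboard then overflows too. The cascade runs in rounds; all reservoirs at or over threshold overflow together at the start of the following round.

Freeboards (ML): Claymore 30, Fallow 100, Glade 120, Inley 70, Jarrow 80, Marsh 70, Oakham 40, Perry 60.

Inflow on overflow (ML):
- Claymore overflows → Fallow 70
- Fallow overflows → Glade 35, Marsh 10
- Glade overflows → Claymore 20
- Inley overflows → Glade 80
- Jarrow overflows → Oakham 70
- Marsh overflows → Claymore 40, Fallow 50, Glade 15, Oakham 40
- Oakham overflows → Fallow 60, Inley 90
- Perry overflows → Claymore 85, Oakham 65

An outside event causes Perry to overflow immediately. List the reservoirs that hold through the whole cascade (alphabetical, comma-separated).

Glade, Jarrow, Marsh

Round 1 — Perry overflows (initial).
  Claymore: +85 → 85 ≥ 30
  Oakham: +65 → 65 ≥ 40
Round 2 — Claymore, Oakham overflow.
  Fallow: +70+60 → 130 ≥ 100
  Inley: +90 → 90 ≥ 70
Round 3 — Fallow, Inley overflow.
  Glade: +35+80 → 115 < 120
  Marsh: +10 → 10 < 70
No further overflows.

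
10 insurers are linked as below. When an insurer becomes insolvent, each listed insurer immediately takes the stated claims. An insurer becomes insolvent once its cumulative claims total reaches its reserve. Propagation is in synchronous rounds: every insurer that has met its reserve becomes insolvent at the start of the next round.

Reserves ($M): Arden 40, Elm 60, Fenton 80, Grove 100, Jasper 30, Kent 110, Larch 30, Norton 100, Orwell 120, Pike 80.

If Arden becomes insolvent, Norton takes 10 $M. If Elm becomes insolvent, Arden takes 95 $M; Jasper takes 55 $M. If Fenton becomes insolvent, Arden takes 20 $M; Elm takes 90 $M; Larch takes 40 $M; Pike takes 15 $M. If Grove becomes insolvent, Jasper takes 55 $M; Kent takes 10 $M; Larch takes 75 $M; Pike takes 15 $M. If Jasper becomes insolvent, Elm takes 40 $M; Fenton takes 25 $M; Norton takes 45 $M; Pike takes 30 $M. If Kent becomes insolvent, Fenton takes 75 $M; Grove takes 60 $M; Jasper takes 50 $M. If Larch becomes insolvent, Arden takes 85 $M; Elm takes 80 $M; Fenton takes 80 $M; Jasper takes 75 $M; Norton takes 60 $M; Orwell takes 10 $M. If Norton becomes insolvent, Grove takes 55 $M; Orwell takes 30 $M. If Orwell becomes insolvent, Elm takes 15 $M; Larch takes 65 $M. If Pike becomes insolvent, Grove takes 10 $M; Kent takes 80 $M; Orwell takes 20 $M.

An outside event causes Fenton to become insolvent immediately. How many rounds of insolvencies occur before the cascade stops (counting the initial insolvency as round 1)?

Round 1 — Fenton becomes insolvent (initial).
  Arden: +20 → 20 < 40
  Elm: +90 → 90 ≥ 60
  Larch: +40 → 40 ≥ 30
  Pike: +15 → 15 < 80
Round 2 — Elm, Larch become insolvent.
  Arden: +95+85 → 200 ≥ 40
  Jasper: +55+75 → 130 ≥ 30
  Norton: +60 → 60 < 100
  Orwell: +10 → 10 < 120
Round 3 — Arden, Jasper become insolvent.
  Norton: +10+45 → 115 ≥ 100
  Pike: +30 → 45 < 80
Round 4 — Norton becomes insolvent.
  Grove: +55 → 55 < 100
  Orwell: +30 → 40 < 120
No further insolvencies.

4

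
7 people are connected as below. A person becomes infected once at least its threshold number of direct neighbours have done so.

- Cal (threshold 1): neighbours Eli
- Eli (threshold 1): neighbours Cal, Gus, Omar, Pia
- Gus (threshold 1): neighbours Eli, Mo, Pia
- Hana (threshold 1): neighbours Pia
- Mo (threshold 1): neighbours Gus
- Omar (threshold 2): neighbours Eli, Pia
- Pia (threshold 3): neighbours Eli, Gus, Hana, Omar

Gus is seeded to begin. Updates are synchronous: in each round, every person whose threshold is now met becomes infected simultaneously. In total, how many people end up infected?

Round 1 — Gus becomes infected (initial).
Round 2 — checking thresholds:
  Eli: 1 of 4 neighbours ≥ 1, becomes infected.
  Mo: 1 of 1 neighbours ≥ 1, becomes infected.
  Pia: 1 of 4 neighbours < 3, below threshold.
Round 3 — checking thresholds:
  Cal: 1 of 1 neighbours ≥ 1, becomes infected.
  Omar: 1 of 2 neighbours < 2, below threshold.
  Pia: 2 of 4 neighbours < 3, below threshold.
Round 4 — no new infections; cascade stops.

4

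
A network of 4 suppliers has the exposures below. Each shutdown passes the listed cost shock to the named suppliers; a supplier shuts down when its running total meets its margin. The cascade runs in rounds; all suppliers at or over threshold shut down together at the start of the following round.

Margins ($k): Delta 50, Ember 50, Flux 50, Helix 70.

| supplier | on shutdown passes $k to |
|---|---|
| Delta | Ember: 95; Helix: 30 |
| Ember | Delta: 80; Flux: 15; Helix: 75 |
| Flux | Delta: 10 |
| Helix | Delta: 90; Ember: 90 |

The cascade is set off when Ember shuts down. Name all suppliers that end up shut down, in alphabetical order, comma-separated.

Round 1 — Ember shuts down (initial).
  Delta: +80 → 80 ≥ 50
  Flux: +15 → 15 < 50
  Helix: +75 → 75 ≥ 70
Round 2 — Delta, Helix shut down.
No further shutdowns.

Delta, Ember, Helix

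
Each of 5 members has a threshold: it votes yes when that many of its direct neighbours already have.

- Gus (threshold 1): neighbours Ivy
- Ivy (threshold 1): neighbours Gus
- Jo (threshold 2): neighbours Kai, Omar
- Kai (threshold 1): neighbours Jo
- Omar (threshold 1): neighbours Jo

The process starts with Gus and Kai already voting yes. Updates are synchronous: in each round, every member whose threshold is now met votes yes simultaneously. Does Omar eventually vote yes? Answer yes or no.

no

Round 1 — Gus, Kai vote yes (initial).
Round 2 — checking thresholds:
  Ivy: 1 of 1 neighbours ≥ 1, votes yes.
  Jo: 1 of 2 neighbours < 2, below threshold.
Round 3 — no new yes votes; cascade stops.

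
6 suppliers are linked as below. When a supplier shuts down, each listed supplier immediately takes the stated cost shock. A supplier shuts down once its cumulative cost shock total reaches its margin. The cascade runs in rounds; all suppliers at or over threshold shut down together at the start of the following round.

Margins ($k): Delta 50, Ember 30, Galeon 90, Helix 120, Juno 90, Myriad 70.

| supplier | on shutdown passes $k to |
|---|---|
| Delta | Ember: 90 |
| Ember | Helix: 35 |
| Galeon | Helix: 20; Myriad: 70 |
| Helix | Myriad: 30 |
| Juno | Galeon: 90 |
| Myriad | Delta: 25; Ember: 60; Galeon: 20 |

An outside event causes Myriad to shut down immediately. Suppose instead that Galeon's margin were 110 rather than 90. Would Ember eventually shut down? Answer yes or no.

yes

With Galeon's margin at 110:
Round 1 — Myriad shuts down (initial).
  Delta: +25 → 25 < 50
  Ember: +60 → 60 ≥ 30
  Galeon: +20 → 20 < 110
Round 2 — Ember shuts down.
  Helix: +35 → 35 < 120
No further shutdowns.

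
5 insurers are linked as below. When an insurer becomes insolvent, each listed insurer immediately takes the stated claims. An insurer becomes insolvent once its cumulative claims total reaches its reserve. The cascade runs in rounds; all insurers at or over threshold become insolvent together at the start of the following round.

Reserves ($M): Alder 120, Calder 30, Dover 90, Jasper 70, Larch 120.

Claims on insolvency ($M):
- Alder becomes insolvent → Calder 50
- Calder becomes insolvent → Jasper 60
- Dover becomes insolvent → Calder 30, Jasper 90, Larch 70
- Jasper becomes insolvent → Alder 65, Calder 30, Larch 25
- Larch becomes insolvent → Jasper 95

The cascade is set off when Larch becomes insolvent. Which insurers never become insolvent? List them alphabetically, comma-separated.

Round 1 — Larch becomes insolvent (initial).
  Jasper: +95 → 95 ≥ 70
Round 2 — Jasper becomes insolvent.
  Alder: +65 → 65 < 120
  Calder: +30 → 30 ≥ 30
Round 3 — Calder becomes insolvent.
No further insolvencies.

Alder, Dover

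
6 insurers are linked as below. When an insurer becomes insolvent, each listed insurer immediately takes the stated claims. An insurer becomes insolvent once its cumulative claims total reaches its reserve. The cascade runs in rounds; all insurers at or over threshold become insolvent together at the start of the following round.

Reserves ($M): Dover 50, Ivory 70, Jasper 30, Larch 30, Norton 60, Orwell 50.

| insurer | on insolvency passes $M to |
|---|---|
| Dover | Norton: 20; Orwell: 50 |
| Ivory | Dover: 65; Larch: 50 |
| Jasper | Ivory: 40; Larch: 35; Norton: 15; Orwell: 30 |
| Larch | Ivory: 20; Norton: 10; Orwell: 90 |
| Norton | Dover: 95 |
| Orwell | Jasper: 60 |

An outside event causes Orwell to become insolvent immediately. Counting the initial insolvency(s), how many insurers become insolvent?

Round 1 — Orwell becomes insolvent (initial).
  Jasper: +60 → 60 ≥ 30
Round 2 — Jasper becomes insolvent.
  Ivory: +40 → 40 < 70
  Larch: +35 → 35 ≥ 30
  Norton: +15 → 15 < 60
Round 3 — Larch becomes insolvent.
  Ivory: +20 → 60 < 70
  Norton: +10 → 25 < 60
No further insolvencies.

3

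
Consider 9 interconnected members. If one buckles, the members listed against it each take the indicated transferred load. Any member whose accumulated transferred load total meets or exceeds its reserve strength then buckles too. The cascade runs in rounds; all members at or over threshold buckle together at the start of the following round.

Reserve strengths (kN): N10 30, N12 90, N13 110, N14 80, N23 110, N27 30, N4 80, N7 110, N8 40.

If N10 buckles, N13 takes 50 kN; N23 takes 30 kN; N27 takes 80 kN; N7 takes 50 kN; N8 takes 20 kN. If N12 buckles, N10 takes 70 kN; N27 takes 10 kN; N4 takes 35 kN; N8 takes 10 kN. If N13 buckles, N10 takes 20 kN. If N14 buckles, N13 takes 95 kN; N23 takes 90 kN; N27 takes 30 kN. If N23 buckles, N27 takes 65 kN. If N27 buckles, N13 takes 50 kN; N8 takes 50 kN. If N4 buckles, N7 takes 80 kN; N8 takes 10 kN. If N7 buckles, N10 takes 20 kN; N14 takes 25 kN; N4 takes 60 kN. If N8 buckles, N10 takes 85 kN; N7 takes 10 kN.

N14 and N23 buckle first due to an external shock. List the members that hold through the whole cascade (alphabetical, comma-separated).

N12, N4, N7

Round 1 — N14, N23 buckle (initial).
  N13: +95 → 95 < 110
  N27: +30+65 → 95 ≥ 30
Round 2 — N27 buckles.
  N13: +50 → 145 ≥ 110
  N8: +50 → 50 ≥ 40
Round 3 — N13, N8 buckle.
  N10: +20+85 → 105 ≥ 30
  N7: +10 → 10 < 110
Round 4 — N10 buckles.
  N7: +50 → 60 < 110
No further bucklings.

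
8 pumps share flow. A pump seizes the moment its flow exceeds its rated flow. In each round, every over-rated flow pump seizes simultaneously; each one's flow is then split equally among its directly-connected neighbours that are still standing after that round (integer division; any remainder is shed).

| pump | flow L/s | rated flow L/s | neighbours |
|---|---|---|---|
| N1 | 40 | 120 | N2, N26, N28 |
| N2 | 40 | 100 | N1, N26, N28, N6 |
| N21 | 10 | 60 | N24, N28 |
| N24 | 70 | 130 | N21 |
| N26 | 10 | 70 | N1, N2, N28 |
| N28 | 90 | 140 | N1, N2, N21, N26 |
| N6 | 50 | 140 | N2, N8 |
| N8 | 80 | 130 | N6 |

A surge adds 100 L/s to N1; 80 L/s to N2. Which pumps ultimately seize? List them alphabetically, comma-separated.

N1, N2, N21, N24, N26, N28

Round 1 — N1 at 140 > 120; N2 at 120 > 100. N1, N2 seize.
  N1 sheds 140 L/s to N26, N28: 70 each.
    N26: 10+70 = 80 > 70
    N28: 90+70 = 160 > 140
  N2 sheds 120 L/s to N26, N28, N6: 40 each.
    N26: 80+40 = 120 > 70
    N28: 160+40 = 200 > 140
    N6: 50+40 = 90 ≤ 140
Round 2 — N26, N28 seize.
  N26 sheds 120 L/s: no online neighbours, lost.
  N28 sheds 200 L/s to N21: 200 each.
    N21: 10+200 = 210 > 60
Round 3 — N21 seizes.
  N21 sheds 210 L/s to N24: 210 each.
    N24: 70+210 = 280 > 130
Round 4 — N24 seizes.
  N24 sheds 280 L/s: no online neighbours, lost.
No further seizures.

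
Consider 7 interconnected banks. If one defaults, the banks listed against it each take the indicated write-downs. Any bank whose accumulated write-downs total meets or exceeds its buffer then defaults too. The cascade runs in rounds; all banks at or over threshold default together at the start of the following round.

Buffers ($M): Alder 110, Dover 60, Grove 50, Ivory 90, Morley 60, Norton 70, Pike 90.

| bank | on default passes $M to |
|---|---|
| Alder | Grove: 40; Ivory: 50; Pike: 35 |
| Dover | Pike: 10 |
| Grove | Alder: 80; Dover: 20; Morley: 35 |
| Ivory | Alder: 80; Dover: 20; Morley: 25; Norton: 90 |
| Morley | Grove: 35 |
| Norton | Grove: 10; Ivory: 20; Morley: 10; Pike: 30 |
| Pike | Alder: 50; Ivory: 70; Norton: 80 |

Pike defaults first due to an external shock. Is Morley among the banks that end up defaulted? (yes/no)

Round 1 — Pike defaults (initial).
  Alder: +50 → 50 < 110
  Ivory: +70 → 70 < 90
  Norton: +80 → 80 ≥ 70
Round 2 — Norton defaults.
  Grove: +10 → 10 < 50
  Ivory: +20 → 90 ≥ 90
  Morley: +10 → 10 < 60
Round 3 — Ivory defaults.
  Alder: +80 → 130 ≥ 110
  Dover: +20 → 20 < 60
  Morley: +25 → 35 < 60
Round 4 — Alder defaults.
  Grove: +40 → 50 ≥ 50
Round 5 — Grove defaults.
  Dover: +20 → 40 < 60
  Morley: +35 → 70 ≥ 60
Round 6 — Morley defaults.
No further defaults.

yes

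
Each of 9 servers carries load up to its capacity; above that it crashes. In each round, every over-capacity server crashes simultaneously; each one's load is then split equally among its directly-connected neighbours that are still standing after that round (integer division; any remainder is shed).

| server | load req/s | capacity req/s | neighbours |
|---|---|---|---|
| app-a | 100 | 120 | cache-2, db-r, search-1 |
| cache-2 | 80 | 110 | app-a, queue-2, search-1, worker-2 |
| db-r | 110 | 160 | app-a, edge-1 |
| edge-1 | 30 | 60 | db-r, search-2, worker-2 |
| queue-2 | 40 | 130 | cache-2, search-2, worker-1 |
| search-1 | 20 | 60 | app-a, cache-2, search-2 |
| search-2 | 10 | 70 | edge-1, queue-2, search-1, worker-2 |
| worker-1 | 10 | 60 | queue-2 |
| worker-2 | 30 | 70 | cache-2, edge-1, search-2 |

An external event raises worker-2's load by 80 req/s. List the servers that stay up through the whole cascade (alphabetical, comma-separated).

Round 1 — worker-2 at 110 > 70. worker-2 crashes.
  worker-2 sheds 110 req/s to cache-2, edge-1, search-2: 36 each (2 lost).
    cache-2: 80+36 = 116 > 110
    edge-1: 30+36 = 66 > 60
    search-2: 10+36 = 46 ≤ 70
Round 2 — cache-2, edge-1 crash.
  cache-2 sheds 116 req/s to app-a, queue-2, search-1: 38 each (2 lost).
    app-a: 100+38 = 138 > 120
    queue-2: 40+38 = 78 ≤ 130
    search-1: 20+38 = 58 ≤ 60
  edge-1 sheds 66 req/s to db-r, search-2: 33 each.
    db-r: 110+33 = 143 ≤ 160
    search-2: 46+33 = 79 > 70
Round 3 — app-a, search-2 crash.
  app-a sheds 138 req/s to db-r, search-1: 69 each.
    db-r: 143+69 = 212 > 160
    search-1: 58+69 = 127 > 60
  search-2 sheds 79 req/s to queue-2, search-1: 39 each (1 lost).
    queue-2: 78+39 = 117 ≤ 130
    search-1: 127+39 = 166 > 60
Round 4 — db-r, search-1 crash.
  db-r sheds 212 req/s: no online neighbours, lost.
  search-1 sheds 166 req/s: no online neighbours, lost.
No further crashes.

queue-2, worker-1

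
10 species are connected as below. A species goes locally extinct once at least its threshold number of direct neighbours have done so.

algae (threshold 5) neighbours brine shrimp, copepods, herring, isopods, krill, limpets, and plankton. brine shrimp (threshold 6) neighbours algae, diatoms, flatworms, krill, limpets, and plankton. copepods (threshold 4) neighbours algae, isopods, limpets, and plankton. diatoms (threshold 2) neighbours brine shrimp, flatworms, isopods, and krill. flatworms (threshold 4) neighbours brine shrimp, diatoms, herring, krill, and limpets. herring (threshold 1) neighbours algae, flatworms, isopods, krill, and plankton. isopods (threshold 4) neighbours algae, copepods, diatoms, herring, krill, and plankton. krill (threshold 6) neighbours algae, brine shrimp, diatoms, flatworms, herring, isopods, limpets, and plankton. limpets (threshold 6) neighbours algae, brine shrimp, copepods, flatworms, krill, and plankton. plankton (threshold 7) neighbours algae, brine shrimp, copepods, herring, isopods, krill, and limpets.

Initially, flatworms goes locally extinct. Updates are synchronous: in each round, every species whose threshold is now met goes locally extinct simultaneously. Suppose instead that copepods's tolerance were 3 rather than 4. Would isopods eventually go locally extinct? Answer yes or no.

no

With copepods's tolerance at 3:
Round 1 — flatworms goes locally extinct (initial).
Round 2 — checking thresholds:
  brine shrimp: 1 of 6 neighbours < 6, not yet.
  diatoms: 1 of 4 neighbours < 2, not yet.
  herring: 1 of 5 neighbours ≥ 1, goes locally extinct.
  krill: 1 of 8 neighbours < 6, not yet.
  limpets: 1 of 6 neighbours < 6, not yet.
Round 3 — no new extinctions; cascade stops.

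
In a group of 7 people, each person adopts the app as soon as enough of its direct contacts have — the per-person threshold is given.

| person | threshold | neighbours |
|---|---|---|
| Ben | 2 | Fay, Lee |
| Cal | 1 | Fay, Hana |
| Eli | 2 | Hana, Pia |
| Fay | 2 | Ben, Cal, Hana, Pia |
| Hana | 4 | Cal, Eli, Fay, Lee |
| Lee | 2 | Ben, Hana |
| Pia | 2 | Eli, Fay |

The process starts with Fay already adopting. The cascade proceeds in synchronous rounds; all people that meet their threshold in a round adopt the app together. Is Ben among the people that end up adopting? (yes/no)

Round 1 — Fay adopts the app (initial).
Round 2 — checking thresholds:
  Ben: 1 of 2 neighbours < 2, below threshold.
  Cal: 1 of 2 neighbours ≥ 1, adopts the app.
  Hana: 1 of 4 neighbours < 4, below threshold.
  Pia: 1 of 2 neighbours < 2, below threshold.
Round 3 — no new adoptions; cascade stops.

no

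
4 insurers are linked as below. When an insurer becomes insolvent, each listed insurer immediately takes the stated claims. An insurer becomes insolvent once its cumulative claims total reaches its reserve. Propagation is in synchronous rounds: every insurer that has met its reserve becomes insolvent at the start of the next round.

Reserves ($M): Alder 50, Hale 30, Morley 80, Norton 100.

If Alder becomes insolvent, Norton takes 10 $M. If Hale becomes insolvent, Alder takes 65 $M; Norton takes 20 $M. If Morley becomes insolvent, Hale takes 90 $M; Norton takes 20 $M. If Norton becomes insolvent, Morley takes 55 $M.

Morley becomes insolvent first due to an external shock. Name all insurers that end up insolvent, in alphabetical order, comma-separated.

Alder, Hale, Morley

Round 1 — Morley becomes insolvent (initial).
  Hale: +90 → 90 ≥ 30
  Norton: +20 → 20 < 100
Round 2 — Hale becomes insolvent.
  Alder: +65 → 65 ≥ 50
  Norton: +20 → 40 < 100
Round 3 — Alder becomes insolvent.
  Norton: +10 → 50 < 100
No further insolvencies.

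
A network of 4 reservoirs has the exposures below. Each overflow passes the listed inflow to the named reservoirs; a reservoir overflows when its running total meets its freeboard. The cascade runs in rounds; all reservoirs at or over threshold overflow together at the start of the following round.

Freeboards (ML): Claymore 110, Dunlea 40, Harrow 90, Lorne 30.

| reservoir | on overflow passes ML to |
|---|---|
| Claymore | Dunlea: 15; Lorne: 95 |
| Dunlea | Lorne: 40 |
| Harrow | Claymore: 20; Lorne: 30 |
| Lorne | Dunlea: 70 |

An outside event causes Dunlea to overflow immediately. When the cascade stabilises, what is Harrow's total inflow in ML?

Round 1 — Dunlea overflows (initial).
  Lorne: +40 → 40 ≥ 30
Round 2 — Lorne overflows.
No further overflows.

0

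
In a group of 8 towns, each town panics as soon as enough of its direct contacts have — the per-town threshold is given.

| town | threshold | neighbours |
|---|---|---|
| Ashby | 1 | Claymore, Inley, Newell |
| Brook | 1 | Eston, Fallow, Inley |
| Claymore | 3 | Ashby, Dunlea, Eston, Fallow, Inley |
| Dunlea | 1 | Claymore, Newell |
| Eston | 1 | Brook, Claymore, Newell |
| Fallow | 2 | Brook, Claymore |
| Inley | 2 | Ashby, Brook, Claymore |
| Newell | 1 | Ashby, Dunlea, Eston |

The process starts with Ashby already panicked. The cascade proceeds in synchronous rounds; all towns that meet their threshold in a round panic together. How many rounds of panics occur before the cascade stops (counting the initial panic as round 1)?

Round 1 — Ashby panics (initial).
Round 2 — checking thresholds:
  Claymore: 1 of 5 neighbours < 3, not yet.
  Inley: 1 of 3 neighbours < 2, not yet.
  Newell: 1 of 3 neighbours ≥ 1, panics.
Round 3 — checking thresholds:
  Claymore: 1 of 5 neighbours < 3, not yet.
  Dunlea: 1 of 2 neighbours ≥ 1, panics.
  Eston: 1 of 3 neighbours ≥ 1, panics.
  Inley: 1 of 3 neighbours < 2, not yet.
Round 4 — checking thresholds:
  Brook: 1 of 3 neighbours ≥ 1, panics.
  Claymore: 3 of 5 neighbours ≥ 3, panics.
  Inley: 1 of 3 neighbours < 2, not yet.
Round 5 — checking thresholds:
  Fallow: 2 of 2 neighbours ≥ 2, panics.
  Inley: 3 of 3 neighbours ≥ 2, panics.
Round 6 — no new panics; cascade stops.

5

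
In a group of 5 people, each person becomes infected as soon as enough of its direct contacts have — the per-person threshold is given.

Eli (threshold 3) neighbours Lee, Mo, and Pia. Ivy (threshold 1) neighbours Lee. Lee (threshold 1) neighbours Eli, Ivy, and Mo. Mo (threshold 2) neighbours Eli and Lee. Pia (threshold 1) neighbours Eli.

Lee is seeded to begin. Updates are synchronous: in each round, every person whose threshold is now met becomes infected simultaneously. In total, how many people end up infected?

2

Round 1 — Lee becomes infected (initial).
Round 2 — checking thresholds:
  Eli: 1 of 3 neighbours < 3, not yet.
  Ivy: 1 of 1 neighbours ≥ 1, becomes infected.
  Mo: 1 of 2 neighbours < 2, not yet.
Round 3 — no new infections; cascade stops.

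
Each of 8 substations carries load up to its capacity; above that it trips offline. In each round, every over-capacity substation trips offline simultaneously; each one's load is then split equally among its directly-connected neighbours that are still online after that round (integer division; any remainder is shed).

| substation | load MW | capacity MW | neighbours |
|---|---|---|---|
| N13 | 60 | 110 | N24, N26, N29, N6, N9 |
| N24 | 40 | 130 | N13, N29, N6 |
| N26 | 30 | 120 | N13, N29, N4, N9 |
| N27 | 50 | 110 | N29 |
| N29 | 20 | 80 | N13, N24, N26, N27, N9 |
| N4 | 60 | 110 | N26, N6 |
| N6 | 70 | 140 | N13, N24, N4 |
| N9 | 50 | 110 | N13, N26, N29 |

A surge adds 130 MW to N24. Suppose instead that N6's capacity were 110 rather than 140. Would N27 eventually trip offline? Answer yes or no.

no

With N6's capacity at 110:
Round 1 — N24 at 170 > 130. N24 trips offline.
  N24 sheds 170 MW to N13, N29, N6: 56 each (2 lost).
    N13: 60+56 = 116 > 110
    N29: 20+56 = 76 ≤ 80
    N6: 70+56 = 126 > 110
Round 2 — N13, N6 trip offline.
  N13 sheds 116 MW to N26, N29, N9: 38 each (2 lost).
    N26: 30+38 = 68 ≤ 120
    N29: 76+38 = 114 > 80
    N9: 50+38 = 88 ≤ 110
  N6 sheds 126 MW to N4: 126 each.
    N4: 60+126 = 186 > 110
Round 3 — N29, N4 trip offline.
  N29 sheds 114 MW to N26, N27, N9: 38 each.
    N26: 68+38 = 106 ≤ 120
    N27: 50+38 = 88 ≤ 110
    N9: 88+38 = 126 > 110
  N4 sheds 186 MW to N26: 186 each.
    N26: 106+186 = 292 > 120
Round 4 — N26, N9 trip offline.
  N26 sheds 292 MW: no online neighbours, lost.
  N9 sheds 126 MW: no online neighbours, lost.
No further trips.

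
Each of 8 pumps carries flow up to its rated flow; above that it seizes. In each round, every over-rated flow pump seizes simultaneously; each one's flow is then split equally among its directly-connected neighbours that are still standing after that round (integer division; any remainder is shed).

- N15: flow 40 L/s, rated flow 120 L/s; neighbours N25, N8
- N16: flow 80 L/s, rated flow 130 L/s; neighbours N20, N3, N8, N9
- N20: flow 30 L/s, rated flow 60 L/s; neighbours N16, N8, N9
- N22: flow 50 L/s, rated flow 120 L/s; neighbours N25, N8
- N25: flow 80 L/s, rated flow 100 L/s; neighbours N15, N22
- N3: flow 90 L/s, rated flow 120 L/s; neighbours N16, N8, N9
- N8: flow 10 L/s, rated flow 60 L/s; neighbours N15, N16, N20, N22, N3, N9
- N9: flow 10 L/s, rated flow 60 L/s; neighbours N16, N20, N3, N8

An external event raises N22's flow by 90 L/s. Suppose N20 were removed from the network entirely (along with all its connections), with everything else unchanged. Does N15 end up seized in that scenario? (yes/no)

yes

With N20 removed:
Round 1 — N22 at 140 > 120. N22 seizes.
  N22 sheds 140 L/s to N25, N8: 70 each.
    N25: 80+70 = 150 > 100
    N8: 10+70 = 80 > 60
Round 2 — N25, N8 seize.
  N25 sheds 150 L/s to N15: 150 each.
    N15: 40+150 = 190 > 120
  N8 sheds 80 L/s to N15, N16, N3, N9: 20 each.
    N15: 190+20 = 210 > 120
    N16: 80+20 = 100 ≤ 130
    N3: 90+20 = 110 ≤ 120
    N9: 10+20 = 30 ≤ 60
Round 3 — N15 seizes.
  N15 sheds 210 L/s: no online neighbours, lost.
No further seizures.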